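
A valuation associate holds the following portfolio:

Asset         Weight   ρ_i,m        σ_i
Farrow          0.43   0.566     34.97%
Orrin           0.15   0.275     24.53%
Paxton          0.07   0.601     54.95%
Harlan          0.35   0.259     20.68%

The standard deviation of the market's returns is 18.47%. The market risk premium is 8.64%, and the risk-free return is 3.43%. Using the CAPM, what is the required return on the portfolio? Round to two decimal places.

β_Farrow = 0.566 × 34.97% / 18.47% = 1.0716
β_Orrin = 0.275 × 24.53% / 18.47% = 0.3652
β_Paxton = 0.601 × 54.95% / 18.47% = 1.7880
β_Harlan = 0.259 × 20.68% / 18.47% = 0.2900
β_P = Σ w_i β_i = 0.43×1.0716 + 0.15×0.3652 + 0.07×1.7880 + 0.35×0.2900 = 0.7422
E(R_P) = R_f + β_P × MRP = 3.43% + 0.7422 × 8.64% = 9.84%

9.84%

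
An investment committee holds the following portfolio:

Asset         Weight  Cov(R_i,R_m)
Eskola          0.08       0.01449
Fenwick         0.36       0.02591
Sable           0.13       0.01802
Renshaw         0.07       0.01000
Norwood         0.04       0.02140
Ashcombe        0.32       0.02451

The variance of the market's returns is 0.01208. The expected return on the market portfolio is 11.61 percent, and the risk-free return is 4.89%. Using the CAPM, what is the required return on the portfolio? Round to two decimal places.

17.26%

β_Eskola = 0.01449 / 0.01208 = 1.1995
β_Fenwick = 0.02591 / 0.01208 = 2.1449
β_Sable = 0.01802 / 0.01208 = 1.4917
β_Renshaw = 0.01000 / 0.01208 = 0.8278
β_Norwood = 0.02140 / 0.01208 = 1.7715
β_Ashcombe = 0.02451 / 0.01208 = 2.0290
β_P = Σ w_i β_i = 0.08×1.1995 + 0.36×2.1449 + 0.13×1.4917 + 0.07×0.8278 + 0.04×1.7715 + 0.32×2.0290 = 1.8401
MRP = 11.61% − 4.89% = 6.72%
E(R_P) = R_f + β_P × MRP = 4.89% + 1.8401 × 6.72% = 17.26%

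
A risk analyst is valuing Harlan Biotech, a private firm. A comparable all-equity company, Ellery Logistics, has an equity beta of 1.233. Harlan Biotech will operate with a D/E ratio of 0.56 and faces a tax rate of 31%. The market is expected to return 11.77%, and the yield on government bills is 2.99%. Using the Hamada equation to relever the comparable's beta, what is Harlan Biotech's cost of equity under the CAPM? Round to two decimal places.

18.00%

β_L = β_U × [1 + (1 − t)(D/E)] = 1.233 × [1 + (1 − 0.31) × 0.56]
    = 1.233 × [1 + 0.69 × 0.56] = 1.233 × 1.3864 = 1.7094
MRP = 11.77% − 2.99% = 8.78%
E(R) = R_f + β_L × MRP = 2.99% + 1.7094 × 8.78% = 18.00%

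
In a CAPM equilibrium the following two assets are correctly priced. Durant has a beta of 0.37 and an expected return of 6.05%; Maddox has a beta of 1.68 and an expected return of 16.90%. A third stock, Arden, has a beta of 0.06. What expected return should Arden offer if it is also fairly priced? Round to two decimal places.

MRP (SML slope) = (16.90% − 6.05%) / (1.68 − 0.37) = 10.85% / 1.31 = 8.2824%
R_f (intercept) = 6.05% − 0.37 × 8.2824% = 2.9855%
E(R_Arden) = R_f + β × MRP = 2.9855% + 0.06 × 8.2824% = 3.48%

3.48%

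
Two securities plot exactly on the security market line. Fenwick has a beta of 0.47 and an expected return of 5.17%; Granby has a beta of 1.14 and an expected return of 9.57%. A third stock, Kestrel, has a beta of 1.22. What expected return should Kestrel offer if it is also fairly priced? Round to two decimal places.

10.10%

MRP (SML slope) = (9.57% − 5.17%) / (1.14 − 0.47) = 4.40% / 0.67 = 6.5672%
R_f (intercept) = 5.17% − 0.47 × 6.5672% = 2.0834%
E(R_Kestrel) = R_f + β × MRP = 2.0834% + 1.22 × 6.5672% = 10.10%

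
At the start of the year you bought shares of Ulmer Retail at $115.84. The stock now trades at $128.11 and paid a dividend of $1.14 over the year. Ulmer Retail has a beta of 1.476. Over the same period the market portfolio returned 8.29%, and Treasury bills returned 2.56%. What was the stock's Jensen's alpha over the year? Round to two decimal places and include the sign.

+0.56%

Realised HPR = (P1 + D1 − P0) / P0 = (128.11 + 1.14 − 115.84) / 115.84 = 13.41 / 115.84 = 11.5763%
MRP = 8.29% − 2.56% = 5.73%
CAPM required = R_f + β·MRP = 2.56% + 1.476 × 5.73% = 11.01748%
α = realised − required = 11.5763% − 11.01748% = +0.56%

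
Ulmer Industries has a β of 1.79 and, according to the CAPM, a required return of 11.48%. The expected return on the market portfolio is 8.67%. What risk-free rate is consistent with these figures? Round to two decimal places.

E(R) = R_f + β(E(R_m) − R_f) = R_f(1 − β) + β·E(R_m)
11.48% = R_f × (1 − 1.79) + 1.79 × 8.67%
11.48% = R_f × -0.79 + 15.5193%
R_f = (11.48% − 15.5193%) / -0.79 = 5.11%

5.11%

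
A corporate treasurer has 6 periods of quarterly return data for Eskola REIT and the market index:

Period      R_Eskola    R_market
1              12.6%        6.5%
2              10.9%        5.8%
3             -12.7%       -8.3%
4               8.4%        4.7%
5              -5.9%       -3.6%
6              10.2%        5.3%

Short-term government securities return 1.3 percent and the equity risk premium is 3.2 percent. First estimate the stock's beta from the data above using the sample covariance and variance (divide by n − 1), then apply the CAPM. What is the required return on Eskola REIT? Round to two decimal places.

Mean R_i = (12.6 + 10.9 − 12.7 + 8.4 − 5.9 + 10.2) / 6 = 3.9167%
Mean R_m = (6.5 + 5.8 − 8.3 + 4.7 − 3.6 + 5.3) / 6 = 1.7333%
Σ(R_i − R̄_i)(R_m − R̄_m) = 324.5767  ⇒  Cov = 324.5767 / 5 = 64.9153
Σ(R_m − R̄_m)² = 189.8933  ⇒  Var(R_m) = 189.8933 / 5 = 37.9787
β = Cov / Var(R_m) = 64.9153 / 37.9787 = 1.7093
E(R) = R_f + β × MRP = 1.3% + 1.7093 × 3.2% = 6.77%

6.77%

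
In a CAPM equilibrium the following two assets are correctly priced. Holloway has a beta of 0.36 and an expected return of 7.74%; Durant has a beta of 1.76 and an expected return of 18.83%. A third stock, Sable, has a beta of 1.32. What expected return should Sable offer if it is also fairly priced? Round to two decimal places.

15.34%

MRP (SML slope) = (18.83% − 7.74%) / (1.76 − 0.36) = 11.09% / 1.40 = 7.9214%
R_f (intercept) = 7.74% − 0.36 × 7.9214% = 4.8883%
E(R_Sable) = R_f + β × MRP = 4.8883% + 1.32 × 7.9214% = 15.34%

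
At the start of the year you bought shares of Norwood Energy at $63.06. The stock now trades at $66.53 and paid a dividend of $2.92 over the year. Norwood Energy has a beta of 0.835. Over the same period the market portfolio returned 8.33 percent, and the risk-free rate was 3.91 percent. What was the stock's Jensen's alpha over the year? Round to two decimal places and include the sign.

Realised HPR = (P1 + D1 − P0) / P0 = (66.53 + 2.92 − 63.06) / 63.06 = 6.39 / 63.06 = 10.1332%
MRP = 8.33% − 3.91% = 4.42%
CAPM required = R_f + β·MRP = 3.91% + 0.835 × 4.42% = 7.60070%
α = realised − required = 10.1332% − 7.60070% = +2.53%

+2.53%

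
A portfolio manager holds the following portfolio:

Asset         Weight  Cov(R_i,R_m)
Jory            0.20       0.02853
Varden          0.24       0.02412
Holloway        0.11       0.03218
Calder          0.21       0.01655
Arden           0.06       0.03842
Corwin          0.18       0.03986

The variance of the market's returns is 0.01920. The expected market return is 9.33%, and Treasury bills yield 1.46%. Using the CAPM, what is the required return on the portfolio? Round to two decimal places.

β_Jory = 0.02853 / 0.01920 = 1.4859
β_Varden = 0.02412 / 0.01920 = 1.2563
β_Holloway = 0.03218 / 0.01920 = 1.6760
β_Calder = 0.01655 / 0.01920 = 0.8620
β_Arden = 0.03842 / 0.01920 = 2.0010
β_Corwin = 0.03986 / 0.01920 = 2.0760
β_P = Σ w_i β_i = 0.20×1.4859 + 0.24×1.2563 + 0.11×1.6760 + 0.21×0.8620 + 0.06×2.0010 + 0.18×2.0760 = 1.4578
MRP = 9.33% − 1.46% = 7.87%
E(R_P) = R_f + β_P × MRP = 1.46% + 1.4578 × 7.87% = 12.93%

12.93%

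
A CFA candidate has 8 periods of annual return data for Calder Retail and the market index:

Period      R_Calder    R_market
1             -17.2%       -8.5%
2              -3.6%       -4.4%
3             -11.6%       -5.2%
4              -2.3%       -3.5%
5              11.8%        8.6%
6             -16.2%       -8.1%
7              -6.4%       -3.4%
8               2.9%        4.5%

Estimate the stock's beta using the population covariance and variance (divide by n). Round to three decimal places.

Mean R_i = (-17.2 − 3.6 − 11.6 − 2.3 + 11.8 − 16.2 − 6.4 + 2.9) / 8 = -5.3250%
Mean R_m = (-8.5 − 4.4 − 5.2 − 3.5 + 8.6 − 8.1 − 3.4 + 4.5) / 8 = -2.5000%
Σ(R_i − R̄_i)(R_m − R̄_m) = 391.4200  ⇒  Cov = 391.4200 / 8 = 48.9275
Σ(R_m − R̄_m)² = 252.2800  ⇒  Var(R_m) = 252.2800 / 8 = 31.5350
β = Cov / Var(R_m) = 48.9275 / 31.5350 = 1.5515

1.552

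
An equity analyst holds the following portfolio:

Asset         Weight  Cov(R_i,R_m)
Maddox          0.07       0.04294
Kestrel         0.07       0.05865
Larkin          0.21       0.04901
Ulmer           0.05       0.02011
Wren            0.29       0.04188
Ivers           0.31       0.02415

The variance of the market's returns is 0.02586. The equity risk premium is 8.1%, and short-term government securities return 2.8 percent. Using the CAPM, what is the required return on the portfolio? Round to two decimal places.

β_Maddox = 0.04294 / 0.02586 = 1.6605
β_Kestrel = 0.05865 / 0.02586 = 2.2680
β_Larkin = 0.04901 / 0.02586 = 1.8952
β_Ulmer = 0.02011 / 0.02586 = 0.7776
β_Wren = 0.04188 / 0.02586 = 1.6195
β_Ivers = 0.02415 / 0.02586 = 0.9339
β_P = Σ w_i β_i = 0.07×1.6605 + 0.07×2.2680 + 0.21×1.8952 + 0.05×0.7776 + 0.29×1.6195 + 0.31×0.9339 = 1.4710
E(R_P) = R_f + β_P × MRP = 2.8% + 1.4710 × 8.1% = 14.72%

14.72%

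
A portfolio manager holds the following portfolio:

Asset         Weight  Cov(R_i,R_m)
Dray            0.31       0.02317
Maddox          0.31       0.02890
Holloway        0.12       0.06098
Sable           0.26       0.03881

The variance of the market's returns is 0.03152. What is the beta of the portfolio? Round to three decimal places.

1.064

β_Dray = 0.02317 / 0.03152 = 0.7351
β_Maddox = 0.02890 / 0.03152 = 0.9169
β_Holloway = 0.06098 / 0.03152 = 1.9346
β_Sable = 0.03881 / 0.03152 = 1.2313
β_P = Σ w_i β_i = 0.31×0.7351 + 0.31×0.9169 + 0.12×1.9346 + 0.26×1.2313 = 1.0644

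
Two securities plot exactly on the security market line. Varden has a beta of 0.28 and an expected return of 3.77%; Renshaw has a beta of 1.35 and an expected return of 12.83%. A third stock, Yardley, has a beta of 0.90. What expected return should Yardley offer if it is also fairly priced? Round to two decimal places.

MRP (SML slope) = (12.83% − 3.77%) / (1.35 − 0.28) = 9.06% / 1.07 = 8.4673%
R_f (intercept) = 3.77% − 0.28 × 8.4673% = 1.3992%
E(R_Yardley) = R_f + β × MRP = 1.3992% + 0.90 × 8.4673% = 9.02%

9.02%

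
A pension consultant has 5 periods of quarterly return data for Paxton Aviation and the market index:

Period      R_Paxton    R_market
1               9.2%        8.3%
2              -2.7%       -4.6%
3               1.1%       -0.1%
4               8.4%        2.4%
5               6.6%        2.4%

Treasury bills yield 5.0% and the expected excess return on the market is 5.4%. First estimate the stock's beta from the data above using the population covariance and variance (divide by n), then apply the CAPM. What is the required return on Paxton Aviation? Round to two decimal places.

Mean R_i = (9.2 − 2.7 + 1.1 + 8.4 + 6.6) / 5 = 4.5200%
Mean R_m = (8.3 − 4.6 − 0.1 + 2.4 + 2.4) / 5 = 1.6800%
Σ(R_i − R̄_i)(R_m − R̄_m) = 86.7020  ⇒  Cov = 86.7020 / 5 = 17.3404
Σ(R_m − R̄_m)² = 87.4680  ⇒  Var(R_m) = 87.4680 / 5 = 17.4936
β = Cov / Var(R_m) = 17.3404 / 17.4936 = 0.9912
E(R) = R_f + β × MRP = 5.0% + 0.9912 × 5.4% = 10.35%

10.35%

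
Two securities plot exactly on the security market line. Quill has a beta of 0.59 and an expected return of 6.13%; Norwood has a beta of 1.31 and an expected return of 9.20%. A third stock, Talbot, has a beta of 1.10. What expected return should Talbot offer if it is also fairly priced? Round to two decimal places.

8.30%

MRP (SML slope) = (9.20% − 6.13%) / (1.31 − 0.59) = 3.07% / 0.72 = 4.2639%
R_f (intercept) = 6.13% − 0.59 × 4.2639% = 3.6143%
E(R_Talbot) = R_f + β × MRP = 3.6143% + 1.10 × 4.2639% = 8.30%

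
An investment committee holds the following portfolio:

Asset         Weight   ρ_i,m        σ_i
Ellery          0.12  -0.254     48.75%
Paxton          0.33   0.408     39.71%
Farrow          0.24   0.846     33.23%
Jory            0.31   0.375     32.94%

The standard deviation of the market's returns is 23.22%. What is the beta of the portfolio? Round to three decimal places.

0.622

β_Ellery = -0.254 × 48.75% / 23.22% = -0.5333
β_Paxton = 0.408 × 39.71% / 23.22% = 0.6977
β_Farrow = 0.846 × 33.23% / 23.22% = 1.2107
β_Jory = 0.375 × 32.94% / 23.22% = 0.5320
β_P = Σ w_i β_i = 0.12×-0.5333 + 0.33×0.6977 + 0.24×1.2107 + 0.31×0.5320 = 0.6217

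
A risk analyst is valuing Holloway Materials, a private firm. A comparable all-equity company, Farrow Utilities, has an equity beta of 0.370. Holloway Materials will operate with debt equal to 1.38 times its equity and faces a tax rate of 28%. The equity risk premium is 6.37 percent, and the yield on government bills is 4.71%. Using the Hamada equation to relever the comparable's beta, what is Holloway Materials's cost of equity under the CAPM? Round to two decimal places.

β_L = β_U × [1 + (1 − t)(D/E)] = 0.370 × [1 + (1 − 0.28) × 1.38]
    = 0.370 × [1 + 0.72 × 1.38] = 0.370 × 1.9936 = 0.7376
E(R) = R_f + β_L × MRP = 4.71% + 0.7376 × 6.37% = 9.41%

9.41%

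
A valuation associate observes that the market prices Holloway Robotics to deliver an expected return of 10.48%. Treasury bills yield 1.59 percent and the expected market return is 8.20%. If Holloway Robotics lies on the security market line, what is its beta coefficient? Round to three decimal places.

1.345

MRP = 8.20% − 1.59% = 6.61%
β = (E(R) − R_f) / MRP = (10.48% − 1.59%) / 6.61% = 8.89% / 6.61% = 1.345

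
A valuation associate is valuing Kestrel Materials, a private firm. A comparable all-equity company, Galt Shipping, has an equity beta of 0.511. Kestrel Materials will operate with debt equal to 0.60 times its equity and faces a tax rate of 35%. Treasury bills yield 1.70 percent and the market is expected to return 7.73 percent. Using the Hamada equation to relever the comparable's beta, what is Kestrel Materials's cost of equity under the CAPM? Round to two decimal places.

5.98%

β_L = β_U × [1 + (1 − t)(D/E)] = 0.511 × [1 + (1 − 0.35) × 0.60]
    = 0.511 × [1 + 0.65 × 0.60] = 0.511 × 1.3900 = 0.7103
MRP = 7.73% − 1.70% = 6.03%
E(R) = R_f + β_L × MRP = 1.70% + 0.7103 × 6.03% = 5.98%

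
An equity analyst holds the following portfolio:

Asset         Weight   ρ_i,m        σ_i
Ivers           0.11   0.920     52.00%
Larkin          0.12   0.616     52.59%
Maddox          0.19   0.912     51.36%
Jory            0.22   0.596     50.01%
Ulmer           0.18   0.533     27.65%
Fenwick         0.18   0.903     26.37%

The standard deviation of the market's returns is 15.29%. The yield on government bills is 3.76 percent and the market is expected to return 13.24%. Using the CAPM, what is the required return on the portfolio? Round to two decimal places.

23.32%

β_Ivers = 0.920 × 52.00% / 15.29% = 3.1288
β_Larkin = 0.616 × 52.59% / 15.29% = 2.1187
β_Maddox = 0.912 × 51.36% / 15.29% = 3.0635
β_Jory = 0.596 × 50.01% / 15.29% = 1.9494
β_Ulmer = 0.533 × 27.65% / 15.29% = 0.9639
β_Fenwick = 0.903 × 26.37% / 15.29% = 1.5574
β_P = Σ w_i β_i = 0.11×3.1288 + 0.12×2.1187 + 0.19×3.0635 + 0.22×1.9494 + 0.18×0.9639 + 0.18×1.5574 = 2.0632
MRP = 13.24% − 3.76% = 9.48%
E(R_P) = R_f + β_P × MRP = 3.76% + 2.0632 × 9.48% = 23.32%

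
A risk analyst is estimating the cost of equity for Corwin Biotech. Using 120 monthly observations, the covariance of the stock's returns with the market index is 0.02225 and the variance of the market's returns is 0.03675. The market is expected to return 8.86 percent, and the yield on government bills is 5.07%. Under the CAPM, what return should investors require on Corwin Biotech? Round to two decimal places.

β = Cov(R_i, R_m) / Var(R_m) = 0.02225 / 0.03675 = 0.6054
MRP = 8.86% − 5.07% = 3.79%
E(R) = R_f + β × MRP = 5.07% + 0.6054 × 3.79% = 7.36%

7.36%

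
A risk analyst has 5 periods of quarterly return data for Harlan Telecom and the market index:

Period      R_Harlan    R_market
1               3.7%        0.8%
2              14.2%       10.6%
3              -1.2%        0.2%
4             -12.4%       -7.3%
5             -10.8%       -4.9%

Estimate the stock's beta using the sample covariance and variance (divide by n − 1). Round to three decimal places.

1.555

Mean R_i = (3.7 + 14.2 − 1.2 − 12.4 − 10.8) / 5 = -1.3000%
Mean R_m = (0.8 + 10.6 + 0.2 − 7.3 − 4.9) / 5 = -0.1200%
Σ(R_i − R̄_i)(R_m − R̄_m) = 295.9000  ⇒  Cov = 295.9000 / 4 = 73.9750
Σ(R_m − R̄_m)² = 190.2680  ⇒  Var(R_m) = 190.2680 / 4 = 47.5670
β = Cov / Var(R_m) = 73.9750 / 47.5670 = 1.5552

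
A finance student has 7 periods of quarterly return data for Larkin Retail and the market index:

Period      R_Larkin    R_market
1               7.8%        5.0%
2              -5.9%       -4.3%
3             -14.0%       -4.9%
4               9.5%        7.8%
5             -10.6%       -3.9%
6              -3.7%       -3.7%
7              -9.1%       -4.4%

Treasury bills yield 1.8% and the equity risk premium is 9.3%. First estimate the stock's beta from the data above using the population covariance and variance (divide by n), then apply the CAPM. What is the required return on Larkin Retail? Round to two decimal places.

Mean R_i = (7.8 − 5.9 − 14.0 + 9.5 − 10.6 − 3.7 − 9.1) / 7 = -3.7143%
Mean R_m = (5.0 − 4.3 − 4.9 + 7.8 − 3.9 − 3.7 − 4.4) / 7 = -1.2000%
Σ(R_i − R̄_i)(R_m − R̄_m) = 270.9400  ⇒  Cov = 270.9400 / 7 = 38.7057
Σ(R_m − R̄_m)² = 166.5200  ⇒  Var(R_m) = 166.5200 / 7 = 23.7886
β = Cov / Var(R_m) = 38.7057 / 23.7886 = 1.6271
E(R) = R_f + β × MRP = 1.8% + 1.6271 × 9.3% = 16.93%

16.93%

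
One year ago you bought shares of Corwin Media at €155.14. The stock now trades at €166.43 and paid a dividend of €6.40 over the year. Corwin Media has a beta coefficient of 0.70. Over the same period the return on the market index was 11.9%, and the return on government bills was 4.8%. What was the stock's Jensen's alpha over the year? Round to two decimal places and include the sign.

+1.63%

Realised HPR = (P1 + D1 − P0) / P0 = (166.43 + 6.40 − 155.14) / 155.14 = 17.69 / 155.14 = 11.4026%
MRP = 11.9% − 4.8% = 7.10%
CAPM required = R_f + β·MRP = 4.8% + 0.70 × 7.1% = 9.7700%
α = realised − required = 11.4026% − 9.7700% = +1.63%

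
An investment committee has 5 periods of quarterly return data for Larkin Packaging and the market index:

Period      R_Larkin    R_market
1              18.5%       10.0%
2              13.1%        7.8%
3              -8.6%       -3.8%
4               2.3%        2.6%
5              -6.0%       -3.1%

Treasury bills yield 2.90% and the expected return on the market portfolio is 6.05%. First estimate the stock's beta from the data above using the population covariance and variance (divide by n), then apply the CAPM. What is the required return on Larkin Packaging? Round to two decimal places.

Mean R_i = (18.5 + 13.1 − 8.6 + 2.3 − 6.0) / 5 = 3.8600%
Mean R_m = (10.0 + 7.8 − 3.8 + 2.6 − 3.1) / 5 = 2.7000%
Σ(R_i − R̄_i)(R_m − R̄_m) = 292.3300  ⇒  Cov = 292.3300 / 5 = 58.4660
Σ(R_m − R̄_m)² = 155.2000  ⇒  Var(R_m) = 155.2000 / 5 = 31.0400
β = Cov / Var(R_m) = 58.4660 / 31.0400 = 1.8836
MRP = 6.05% − 2.90% = 3.15%
E(R) = R_f + β × MRP = 2.90% + 1.8836 × 3.15% = 8.83%

8.83%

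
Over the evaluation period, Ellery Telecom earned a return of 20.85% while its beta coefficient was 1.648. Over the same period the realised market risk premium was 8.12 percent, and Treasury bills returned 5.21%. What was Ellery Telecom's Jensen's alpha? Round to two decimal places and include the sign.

CAPM benchmark = R_f + β(R_m − R_f) = 5.21% + 1.648 × 8.12% = 18.59176%
α = actual − benchmark = 20.85% − 18.59176% = +2.26%

+2.26%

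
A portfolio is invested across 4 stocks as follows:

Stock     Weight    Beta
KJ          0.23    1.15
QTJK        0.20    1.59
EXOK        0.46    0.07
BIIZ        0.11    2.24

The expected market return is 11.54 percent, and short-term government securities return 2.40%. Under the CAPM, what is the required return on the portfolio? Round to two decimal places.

10.27%

β_P = Σ w_i β_i = 0.23×1.15 + 0.20×1.59 + 0.46×0.07 + 0.11×2.24 = 0.8611
MRP = 11.54% − 2.40% = 9.14%
E(R_P) = R_f + β_P × MRP = 2.40% + 0.8611 × 9.14% = 10.27%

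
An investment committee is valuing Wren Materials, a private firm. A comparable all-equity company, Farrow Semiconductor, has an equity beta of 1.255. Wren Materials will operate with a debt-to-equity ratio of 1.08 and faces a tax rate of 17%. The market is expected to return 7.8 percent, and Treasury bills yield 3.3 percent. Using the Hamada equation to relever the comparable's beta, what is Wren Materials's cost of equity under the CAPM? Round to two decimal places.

14.01%

β_L = β_U × [1 + (1 − t)(D/E)] = 1.255 × [1 + (1 − 0.17) × 1.08]
    = 1.255 × [1 + 0.83 × 1.08] = 1.255 × 1.8964 = 2.3800
MRP = 7.8% − 3.3% = 4.50%
E(R) = R_f + β_L × MRP = 3.3% + 2.3800 × 4.5% = 14.01%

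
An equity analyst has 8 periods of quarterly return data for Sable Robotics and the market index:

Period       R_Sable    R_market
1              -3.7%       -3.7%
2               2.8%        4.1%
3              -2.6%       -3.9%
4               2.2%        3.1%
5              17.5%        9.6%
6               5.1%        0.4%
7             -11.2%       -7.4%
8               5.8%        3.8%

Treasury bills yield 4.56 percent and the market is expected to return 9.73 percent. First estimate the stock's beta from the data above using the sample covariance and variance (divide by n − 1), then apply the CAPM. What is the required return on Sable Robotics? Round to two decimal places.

11.99%

Mean R_i = (-3.7 + 2.8 − 2.6 + 2.2 + 17.5 + 5.1 − 11.2 + 5.8) / 8 = 1.9875%
Mean R_m = (-3.7 + 4.1 − 3.9 + 3.1 + 9.6 + 0.4 − 7.4 + 3.8) / 8 = 0.7500%
Σ(R_i − R̄_i)(R_m − R̄_m) = 305.1650  ⇒  Cov = 305.1650 / 7 = 43.5950
Σ(R_m − R̄_m)² = 212.3400  ⇒  Var(R_m) = 212.3400 / 7 = 30.3343
β = Cov / Var(R_m) = 43.5950 / 30.3343 = 1.4372
MRP = 9.73% − 4.56% = 5.17%
E(R) = R_f + β × MRP = 4.56% + 1.4372 × 5.17% = 11.99%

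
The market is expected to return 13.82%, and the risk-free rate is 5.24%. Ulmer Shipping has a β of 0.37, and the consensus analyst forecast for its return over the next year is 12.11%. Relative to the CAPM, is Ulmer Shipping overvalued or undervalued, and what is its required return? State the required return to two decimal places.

MRP = 13.82% − 5.24% = 8.58%
Required return = R_f + β·MRP = 5.24% + 0.37 × 8.58% = 8.41%
Forecast 12.11% > required 8.41% → the stock plots above the SML → undervalued.

Undervalued; required return 8.41%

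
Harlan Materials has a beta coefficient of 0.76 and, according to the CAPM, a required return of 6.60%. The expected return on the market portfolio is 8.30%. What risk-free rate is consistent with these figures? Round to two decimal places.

1.22%

E(R) = R_f + β(E(R_m) − R_f) = R_f(1 − β) + β·E(R_m)
6.60% = R_f × (1 − 0.76) + 0.76 × 8.30%
6.60% = R_f × 0.24 + 6.3080%
R_f = (6.60% − 6.3080%) / 0.24 = 1.22%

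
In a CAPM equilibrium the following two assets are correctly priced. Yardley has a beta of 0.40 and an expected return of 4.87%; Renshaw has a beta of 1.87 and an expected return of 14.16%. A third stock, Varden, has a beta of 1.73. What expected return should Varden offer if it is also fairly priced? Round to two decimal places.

13.28%

MRP (SML slope) = (14.16% − 4.87%) / (1.87 − 0.40) = 9.29% / 1.47 = 6.3197%
R_f (intercept) = 4.87% − 0.40 × 6.3197% = 2.3421%
E(R_Varden) = R_f + β × MRP = 2.3421% + 1.73 × 6.3197% = 13.28%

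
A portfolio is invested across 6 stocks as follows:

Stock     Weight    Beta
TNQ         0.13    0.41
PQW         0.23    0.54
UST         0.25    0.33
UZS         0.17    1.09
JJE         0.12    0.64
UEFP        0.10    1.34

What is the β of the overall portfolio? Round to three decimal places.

0.656

β_P = Σ w_i β_i = 0.13×0.41 + 0.23×0.54 + 0.25×0.33 + 0.17×1.09 + 0.12×0.64 + 0.10×1.34 = 0.6561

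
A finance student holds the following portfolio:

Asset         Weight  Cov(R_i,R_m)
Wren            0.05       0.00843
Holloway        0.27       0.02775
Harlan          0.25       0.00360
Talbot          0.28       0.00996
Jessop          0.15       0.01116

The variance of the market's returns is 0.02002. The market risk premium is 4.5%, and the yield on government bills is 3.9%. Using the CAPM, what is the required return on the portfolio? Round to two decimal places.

β_Wren = 0.00843 / 0.02002 = 0.4211
β_Holloway = 0.02775 / 0.02002 = 1.3861
β_Harlan = 0.00360 / 0.02002 = 0.1798
β_Talbot = 0.00996 / 0.02002 = 0.4975
β_Jessop = 0.01116 / 0.02002 = 0.5574
β_P = Σ w_i β_i = 0.05×0.4211 + 0.27×1.3861 + 0.25×0.1798 + 0.28×0.4975 + 0.15×0.5574 = 0.6632
E(R_P) = R_f + β_P × MRP = 3.9% + 0.6632 × 4.5% = 6.88%

6.88%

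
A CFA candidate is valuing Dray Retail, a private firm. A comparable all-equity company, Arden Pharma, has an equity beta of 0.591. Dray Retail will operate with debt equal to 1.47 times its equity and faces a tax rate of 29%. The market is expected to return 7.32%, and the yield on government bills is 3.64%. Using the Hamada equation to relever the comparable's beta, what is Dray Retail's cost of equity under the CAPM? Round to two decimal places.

β_L = β_U × [1 + (1 − t)(D/E)] = 0.591 × [1 + (1 − 0.29) × 1.47]
    = 0.591 × [1 + 0.71 × 1.47] = 0.591 × 2.0437 = 1.2078
MRP = 7.32% − 3.64% = 3.68%
E(R) = R_f + β_L × MRP = 3.64% + 1.2078 × 3.68% = 8.08%

8.08%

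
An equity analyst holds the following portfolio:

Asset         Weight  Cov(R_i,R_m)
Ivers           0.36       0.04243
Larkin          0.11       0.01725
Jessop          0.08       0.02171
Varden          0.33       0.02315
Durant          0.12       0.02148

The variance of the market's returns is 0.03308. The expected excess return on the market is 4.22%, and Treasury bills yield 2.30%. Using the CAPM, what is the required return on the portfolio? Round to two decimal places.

6.02%

β_Ivers = 0.04243 / 0.03308 = 1.2826
β_Larkin = 0.01725 / 0.03308 = 0.5215
β_Jessop = 0.02171 / 0.03308 = 0.6563
β_Varden = 0.02315 / 0.03308 = 0.6998
β_Durant = 0.02148 / 0.03308 = 0.6493
β_P = Σ w_i β_i = 0.36×1.2826 + 0.11×0.5215 + 0.08×0.6563 + 0.33×0.6998 + 0.12×0.6493 = 0.8805
E(R_P) = R_f + β_P × MRP = 2.30% + 0.8805 × 4.22% = 6.02%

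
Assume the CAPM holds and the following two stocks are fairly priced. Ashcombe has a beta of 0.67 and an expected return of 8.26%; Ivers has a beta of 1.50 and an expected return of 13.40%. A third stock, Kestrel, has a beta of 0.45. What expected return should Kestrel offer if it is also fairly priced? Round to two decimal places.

MRP (SML slope) = (13.40% − 8.26%) / (1.50 − 0.67) = 5.14% / 0.83 = 6.1928%
R_f (intercept) = 8.26% − 0.67 × 6.1928% = 4.1108%
E(R_Kestrel) = R_f + β × MRP = 4.1108% + 0.45 × 6.1928% = 6.90%

6.90%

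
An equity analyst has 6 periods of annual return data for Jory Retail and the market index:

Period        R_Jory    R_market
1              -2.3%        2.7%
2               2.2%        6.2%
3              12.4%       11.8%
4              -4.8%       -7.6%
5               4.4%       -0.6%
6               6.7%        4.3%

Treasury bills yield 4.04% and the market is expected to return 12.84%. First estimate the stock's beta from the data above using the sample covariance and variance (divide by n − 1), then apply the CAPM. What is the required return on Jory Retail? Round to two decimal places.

10.78%

Mean R_i = (-2.3 + 2.2 + 12.4 − 4.8 + 4.4 + 6.7) / 6 = 3.1000%
Mean R_m = (2.7 + 6.2 + 11.8 − 7.6 − 0.6 + 4.3) / 6 = 2.8000%
Σ(R_i − R̄_i)(R_m − R̄_m) = 164.3200  ⇒  Cov = 164.3200 / 5 = 32.8640
Σ(R_m − R̄_m)² = 214.5400  ⇒  Var(R_m) = 214.5400 / 5 = 42.9080
β = Cov / Var(R_m) = 32.8640 / 42.9080 = 0.7659
MRP = 12.84% − 4.04% = 8.80%
E(R) = R_f + β × MRP = 4.04% + 0.7659 × 8.80% = 10.78%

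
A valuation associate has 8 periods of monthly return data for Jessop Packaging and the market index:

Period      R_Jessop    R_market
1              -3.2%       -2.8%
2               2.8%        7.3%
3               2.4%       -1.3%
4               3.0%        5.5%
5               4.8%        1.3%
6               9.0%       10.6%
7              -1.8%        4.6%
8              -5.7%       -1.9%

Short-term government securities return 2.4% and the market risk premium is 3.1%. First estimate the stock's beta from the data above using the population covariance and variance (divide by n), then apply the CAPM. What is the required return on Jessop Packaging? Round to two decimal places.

4.56%

Mean R_i = (-3.2 + 2.8 + 2.4 + 3.0 + 4.8 + 9.0 − 1.8 − 5.7) / 8 = 1.4125%
Mean R_m = (-2.8 + 7.3 − 1.3 + 5.5 + 1.3 + 10.6 + 4.6 − 1.9) / 8 = 2.9125%
Σ(R_i − R̄_i)(R_m − R̄_m) = 114.0588  ⇒  Cov = 114.0588 / 8 = 14.2574
Σ(R_m − R̄_m)² = 164.0288  ⇒  Var(R_m) = 164.0288 / 8 = 20.5036
β = Cov / Var(R_m) = 14.2574 / 20.5036 = 0.6954
E(R) = R_f + β × MRP = 2.4% + 0.6954 × 3.1% = 4.56%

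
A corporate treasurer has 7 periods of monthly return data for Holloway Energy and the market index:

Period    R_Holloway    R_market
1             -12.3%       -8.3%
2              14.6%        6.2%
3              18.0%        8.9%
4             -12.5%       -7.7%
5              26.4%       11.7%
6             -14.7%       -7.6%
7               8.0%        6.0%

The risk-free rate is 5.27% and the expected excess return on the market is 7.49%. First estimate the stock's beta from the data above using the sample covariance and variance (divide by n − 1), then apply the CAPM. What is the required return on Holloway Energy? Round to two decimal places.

19.49%

Mean R_i = (-12.3 + 14.6 + 18.0 − 12.5 + 26.4 − 14.7 + 8.0) / 7 = 3.9286%
Mean R_m = (-8.3 + 6.2 + 8.9 − 7.7 + 11.7 − 7.6 + 6.0) / 7 = 1.3143%
Σ(R_i − R̄_i)(R_m − R̄_m) = 881.5171  ⇒  Cov = 881.5171 / 6 = 146.9195
Σ(R_m − R̄_m)² = 464.3886  ⇒  Var(R_m) = 464.3886 / 6 = 77.3981
β = Cov / Var(R_m) = 146.9195 / 77.3981 = 1.8982
E(R) = R_f + β × MRP = 5.27% + 1.8982 × 7.49% = 19.49%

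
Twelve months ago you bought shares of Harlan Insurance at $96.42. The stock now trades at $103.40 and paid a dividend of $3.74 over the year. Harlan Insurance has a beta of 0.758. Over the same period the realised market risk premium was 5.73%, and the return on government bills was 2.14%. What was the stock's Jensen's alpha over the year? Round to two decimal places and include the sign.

Realised HPR = (P1 + D1 − P0) / P0 = (103.40 + 3.74 − 96.42) / 96.42 = 10.72 / 96.42 = 11.1180%
CAPM required = R_f + β·MRP = 2.14% + 0.758 × 5.73% = 6.48334%
α = realised − required = 11.1180% − 6.48334% = +4.63%

+4.63%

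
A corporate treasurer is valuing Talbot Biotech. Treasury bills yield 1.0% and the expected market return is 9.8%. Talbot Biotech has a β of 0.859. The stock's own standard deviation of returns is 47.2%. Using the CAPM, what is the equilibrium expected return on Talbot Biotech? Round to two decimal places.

Market risk premium = E(R_m) − R_f = 9.8% − 1.0% = 8.80%
E(R) = R_f + β × MRP = 1.0% + 0.859 × 8.8% = 8.56%

8.56%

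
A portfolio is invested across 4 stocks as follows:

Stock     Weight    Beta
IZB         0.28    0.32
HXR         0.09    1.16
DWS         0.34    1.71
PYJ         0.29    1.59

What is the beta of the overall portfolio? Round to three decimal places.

β_P = Σ w_i β_i = 0.28×0.32 + 0.09×1.16 + 0.34×1.71 + 0.29×1.59 = 1.2365

1.237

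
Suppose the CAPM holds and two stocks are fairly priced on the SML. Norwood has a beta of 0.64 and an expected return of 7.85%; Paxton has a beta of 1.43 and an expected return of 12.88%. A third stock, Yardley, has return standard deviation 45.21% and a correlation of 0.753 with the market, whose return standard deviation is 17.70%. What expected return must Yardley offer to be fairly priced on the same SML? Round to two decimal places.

16.02%

MRP = (12.88% − 7.85%) / (1.43 − 0.64) = 6.3671%
R_f = 7.85% − 0.64 × 6.3671% = 3.7751%
β_Yardley = ρ·σ_i/σ_m = 0.753 × 45.21 / 17.70 = 1.9233
E(R_Yardley) = R_f + β × MRP = 3.7751% + 1.9233 × 6.3671% = 16.02%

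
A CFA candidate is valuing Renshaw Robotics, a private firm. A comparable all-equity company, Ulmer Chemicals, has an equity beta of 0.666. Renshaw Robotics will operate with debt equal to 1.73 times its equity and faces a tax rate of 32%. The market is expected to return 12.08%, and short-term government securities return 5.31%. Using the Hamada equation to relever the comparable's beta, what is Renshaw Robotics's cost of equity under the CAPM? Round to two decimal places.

β_L = β_U × [1 + (1 − t)(D/E)] = 0.666 × [1 + (1 − 0.32) × 1.73]
    = 0.666 × [1 + 0.68 × 1.73] = 0.666 × 2.1764 = 1.4495
MRP = 12.08% − 5.31% = 6.77%
E(R) = R_f + β_L × MRP = 5.31% + 1.4495 × 6.77% = 15.12%

15.12%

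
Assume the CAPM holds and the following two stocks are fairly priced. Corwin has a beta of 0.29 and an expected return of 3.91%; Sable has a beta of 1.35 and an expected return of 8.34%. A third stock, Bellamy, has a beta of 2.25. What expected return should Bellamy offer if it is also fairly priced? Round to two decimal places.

12.10%

MRP (SML slope) = (8.34% − 3.91%) / (1.35 − 0.29) = 4.43% / 1.06 = 4.1792%
R_f (intercept) = 3.91% − 0.29 × 4.1792% = 2.6980%
E(R_Bellamy) = R_f + β × MRP = 2.6980% + 2.25 × 4.1792% = 12.10%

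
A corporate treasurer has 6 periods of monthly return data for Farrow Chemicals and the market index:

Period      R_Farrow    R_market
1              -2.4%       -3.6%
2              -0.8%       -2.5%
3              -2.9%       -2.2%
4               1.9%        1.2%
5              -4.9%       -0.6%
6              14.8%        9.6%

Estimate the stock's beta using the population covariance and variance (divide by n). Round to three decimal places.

Mean R_i = (-2.4 − 0.8 − 2.9 + 1.9 − 4.9 + 14.8) / 6 = 0.9500%
Mean R_m = (-3.6 − 2.5 − 2.2 + 1.2 − 0.6 + 9.6) / 6 = 0.3167%
Σ(R_i − R̄_i)(R_m − R̄_m) = 162.5150  ⇒  Cov = 162.5150 / 6 = 27.0858
Σ(R_m − R̄_m)² = 117.4083  ⇒  Var(R_m) = 117.4083 / 6 = 19.5681
β = Cov / Var(R_m) = 27.0858 / 19.5681 = 1.3842

1.384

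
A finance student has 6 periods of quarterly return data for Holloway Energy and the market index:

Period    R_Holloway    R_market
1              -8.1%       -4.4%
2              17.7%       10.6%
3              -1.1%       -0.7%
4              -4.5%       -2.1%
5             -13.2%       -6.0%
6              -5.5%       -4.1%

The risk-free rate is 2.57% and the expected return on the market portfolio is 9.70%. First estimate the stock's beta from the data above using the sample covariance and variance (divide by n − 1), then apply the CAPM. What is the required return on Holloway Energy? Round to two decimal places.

Mean R_i = (-8.1 + 17.7 − 1.1 − 4.5 − 13.2 − 5.5) / 6 = -2.4500%
Mean R_m = (-4.4 + 10.6 − 0.7 − 2.1 − 6.0 − 4.1) / 6 = -1.1167%
Σ(R_i − R̄_i)(R_m − R̄_m) = 318.8150  ⇒  Cov = 318.8150 / 5 = 63.7630
Σ(R_m − R̄_m)² = 181.9483  ⇒  Var(R_m) = 181.9483 / 5 = 36.3897
β = Cov / Var(R_m) = 63.7630 / 36.3897 = 1.7522
MRP = 9.70% − 2.57% = 7.13%
E(R) = R_f + β × MRP = 2.57% + 1.7522 × 7.13% = 15.06%

15.06%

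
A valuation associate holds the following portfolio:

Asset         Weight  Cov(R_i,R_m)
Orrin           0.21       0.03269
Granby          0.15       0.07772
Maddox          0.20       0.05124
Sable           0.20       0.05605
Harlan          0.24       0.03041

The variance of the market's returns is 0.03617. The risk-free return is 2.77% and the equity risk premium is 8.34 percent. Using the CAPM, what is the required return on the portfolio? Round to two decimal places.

β_Orrin = 0.03269 / 0.03617 = 0.9038
β_Granby = 0.07772 / 0.03617 = 2.1487
β_Maddox = 0.05124 / 0.03617 = 1.4166
β_Sable = 0.05605 / 0.03617 = 1.5496
β_Harlan = 0.03041 / 0.03617 = 0.8408
β_P = Σ w_i β_i = 0.21×0.9038 + 0.15×2.1487 + 0.20×1.4166 + 0.20×1.5496 + 0.24×0.8408 = 1.3071
E(R_P) = R_f + β_P × MRP = 2.77% + 1.3071 × 8.34% = 13.67%

13.67%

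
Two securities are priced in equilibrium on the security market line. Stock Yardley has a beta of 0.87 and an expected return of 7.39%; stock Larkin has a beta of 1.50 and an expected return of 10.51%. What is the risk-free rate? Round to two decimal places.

3.08%

Both satisfy E(R) = R_f + β·MRP, so the slope of the SML is
MRP = (10.51% − 7.39%) / (1.50 − 0.87) = 3.12% / 0.63 = 4.9524%
R_f = E(R_Yardley) − β_Yardley·MRP = 7.39% − 0.87 × 4.9524% = 3.0814%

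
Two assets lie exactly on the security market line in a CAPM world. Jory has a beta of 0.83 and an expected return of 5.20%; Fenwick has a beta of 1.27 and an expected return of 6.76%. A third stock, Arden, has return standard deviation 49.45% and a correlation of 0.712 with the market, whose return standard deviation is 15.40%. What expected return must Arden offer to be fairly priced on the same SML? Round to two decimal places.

10.36%

MRP = (6.76% − 5.20%) / (1.27 − 0.83) = 3.5455%
R_f = 5.20% − 0.83 × 3.5455% = 2.2572%
β_Arden = ρ·σ_i/σ_m = 0.712 × 49.45 / 15.40 = 2.2863
E(R_Arden) = R_f + β × MRP = 2.2572% + 2.2863 × 3.5455% = 10.36%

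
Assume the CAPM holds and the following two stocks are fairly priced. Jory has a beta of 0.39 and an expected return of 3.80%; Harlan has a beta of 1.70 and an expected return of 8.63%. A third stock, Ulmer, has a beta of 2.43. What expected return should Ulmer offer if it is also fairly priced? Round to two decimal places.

11.32%

MRP (SML slope) = (8.63% − 3.80%) / (1.70 − 0.39) = 4.83% / 1.31 = 3.6870%
R_f (intercept) = 3.80% − 0.39 × 3.6870% = 2.3621%
E(R_Ulmer) = R_f + β × MRP = 2.3621% + 2.43 × 3.6870% = 11.32%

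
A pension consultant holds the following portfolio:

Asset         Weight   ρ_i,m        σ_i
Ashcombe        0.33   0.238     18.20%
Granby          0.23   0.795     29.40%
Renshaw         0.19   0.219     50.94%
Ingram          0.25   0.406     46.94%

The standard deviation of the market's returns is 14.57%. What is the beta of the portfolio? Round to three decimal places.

β_Ashcombe = 0.238 × 18.20% / 14.57% = 0.2973
β_Granby = 0.795 × 29.40% / 14.57% = 1.6042
β_Renshaw = 0.219 × 50.94% / 14.57% = 0.7657
β_Ingram = 0.406 × 46.94% / 14.57% = 1.3080
β_P = Σ w_i β_i = 0.33×0.2973 + 0.23×1.6042 + 0.19×0.7657 + 0.25×1.3080 = 0.9396

0.940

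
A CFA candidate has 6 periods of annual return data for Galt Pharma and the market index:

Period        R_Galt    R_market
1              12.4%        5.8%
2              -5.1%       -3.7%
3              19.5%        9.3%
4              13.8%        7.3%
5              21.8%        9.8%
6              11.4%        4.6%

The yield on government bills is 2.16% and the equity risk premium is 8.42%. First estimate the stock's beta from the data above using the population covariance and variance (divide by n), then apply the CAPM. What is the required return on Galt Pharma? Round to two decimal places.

18.20%

Mean R_i = (12.4 − 5.1 + 19.5 + 13.8 + 21.8 + 11.4) / 6 = 12.3000%
Mean R_m = (5.8 − 3.7 + 9.3 + 7.3 + 9.8 + 4.6) / 6 = 5.5167%
Σ(R_i − R̄_i)(R_m − R̄_m) = 231.8300  ⇒  Cov = 231.8300 / 6 = 38.6383
Σ(R_m − R̄_m)² = 121.7083  ⇒  Var(R_m) = 121.7083 / 6 = 20.2847
β = Cov / Var(R_m) = 38.6383 / 20.2847 = 1.9048
E(R) = R_f + β × MRP = 2.16% + 1.9048 × 8.42% = 18.20%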